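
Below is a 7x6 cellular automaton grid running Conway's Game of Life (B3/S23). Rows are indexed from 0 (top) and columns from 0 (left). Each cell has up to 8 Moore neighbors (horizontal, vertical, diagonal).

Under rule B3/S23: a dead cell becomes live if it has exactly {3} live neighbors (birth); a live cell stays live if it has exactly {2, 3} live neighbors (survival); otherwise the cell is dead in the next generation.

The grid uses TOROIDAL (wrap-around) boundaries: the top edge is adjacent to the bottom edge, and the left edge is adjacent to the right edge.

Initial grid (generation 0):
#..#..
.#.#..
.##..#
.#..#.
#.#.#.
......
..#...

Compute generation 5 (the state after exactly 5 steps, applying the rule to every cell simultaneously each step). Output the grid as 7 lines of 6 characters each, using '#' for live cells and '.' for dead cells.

Simulating step by step:
Generation 0 (given above): 13 live cells
Generation 1: 14 live cells
.#.#..
.#.##.
.#.##.
....#.
.#.#.#
.#.#..
......
Generation 2: 11 live cells
...##.
##....
.....#
#....#
#..#..
#...#.
......
Generation 3: 15 live cells
......
#...##
.#...#
#...##
##..#.
.....#
...###
Generation 4: 12 live cells
#..#..
#...##
.#....
....#.
.#..#.
...#..
....##
Generation 5: 15 live cells
(generation 5 grid is the final answer)

Answer: #..#..
##..##
#...#.
......
...##.
...#.#
...###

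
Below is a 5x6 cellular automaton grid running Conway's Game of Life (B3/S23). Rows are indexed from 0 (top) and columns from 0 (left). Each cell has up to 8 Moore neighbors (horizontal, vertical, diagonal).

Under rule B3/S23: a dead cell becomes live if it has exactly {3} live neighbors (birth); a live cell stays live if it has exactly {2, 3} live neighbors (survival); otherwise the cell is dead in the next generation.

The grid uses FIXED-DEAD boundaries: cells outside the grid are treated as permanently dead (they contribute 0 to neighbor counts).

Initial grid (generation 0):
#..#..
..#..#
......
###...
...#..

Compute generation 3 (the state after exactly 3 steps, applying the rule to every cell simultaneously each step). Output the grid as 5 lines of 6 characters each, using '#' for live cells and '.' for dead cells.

Answer: ......
......
..#...
...#..
..#...

Derivation:
Simulating step by step:
Generation 0 (given above): 8 live cells
Generation 1: 5 live cells
......
......
..#...
.##...
.##...
Generation 2: 5 live cells
......
......
.##...
...#..
.##...
Generation 3: 3 live cells
(generation 3 grid is the final answer)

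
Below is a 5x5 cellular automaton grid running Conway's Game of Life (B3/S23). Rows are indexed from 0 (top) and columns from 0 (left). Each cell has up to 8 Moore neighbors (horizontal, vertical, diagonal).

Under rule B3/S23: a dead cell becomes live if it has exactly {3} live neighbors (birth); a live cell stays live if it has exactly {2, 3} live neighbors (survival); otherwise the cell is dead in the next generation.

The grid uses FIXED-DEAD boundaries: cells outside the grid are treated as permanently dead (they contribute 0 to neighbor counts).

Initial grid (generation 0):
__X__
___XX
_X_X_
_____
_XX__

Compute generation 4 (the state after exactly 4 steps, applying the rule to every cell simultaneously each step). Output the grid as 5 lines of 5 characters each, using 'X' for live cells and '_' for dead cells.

Answer: _____
_____
__X__
__XX_
_____

Derivation:
Simulating step by step:
Generation 0 (given above): 7 live cells
Generation 1: 7 live cells
___X_
___XX
__XXX
_X___
_____
Generation 2: 6 live cells
___XX
_____
__X_X
__XX_
_____
Generation 3: 4 live cells
_____
____X
__X__
__XX_
_____
Generation 4: 3 live cells
(generation 4 grid is the final answer)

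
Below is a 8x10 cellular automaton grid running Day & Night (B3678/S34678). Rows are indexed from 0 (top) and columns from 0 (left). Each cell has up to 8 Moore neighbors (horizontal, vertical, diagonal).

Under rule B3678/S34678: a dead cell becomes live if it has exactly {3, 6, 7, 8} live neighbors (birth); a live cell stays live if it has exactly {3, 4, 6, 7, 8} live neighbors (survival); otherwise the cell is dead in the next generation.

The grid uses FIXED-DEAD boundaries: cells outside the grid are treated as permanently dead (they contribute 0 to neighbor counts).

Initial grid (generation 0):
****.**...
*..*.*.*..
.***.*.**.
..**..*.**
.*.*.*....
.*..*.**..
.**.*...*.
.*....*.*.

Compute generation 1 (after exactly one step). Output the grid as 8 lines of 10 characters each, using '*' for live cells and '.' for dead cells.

Answer: .**...*...
*********.
.*.*...***
..**.**.*.
...*.*..*.
**..*.....
****..*...
..*....*..

Derivation:
Simulating step by step:
Generation 0 (given above): 35 live cells
Generation 1: 35 live cells
(generation 1 grid is the final answer)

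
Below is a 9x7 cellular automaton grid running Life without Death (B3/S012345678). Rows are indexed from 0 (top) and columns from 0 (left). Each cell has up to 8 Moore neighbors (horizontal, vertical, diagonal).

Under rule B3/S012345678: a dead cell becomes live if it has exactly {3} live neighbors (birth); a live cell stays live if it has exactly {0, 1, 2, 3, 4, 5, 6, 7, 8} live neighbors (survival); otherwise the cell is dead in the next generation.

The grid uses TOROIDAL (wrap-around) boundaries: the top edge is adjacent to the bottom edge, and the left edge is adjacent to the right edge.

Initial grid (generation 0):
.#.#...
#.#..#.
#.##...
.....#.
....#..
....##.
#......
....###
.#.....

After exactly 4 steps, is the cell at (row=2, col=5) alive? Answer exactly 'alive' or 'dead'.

Answer: dead

Derivation:
Simulating step by step:
Generation 0 (given above): 17 live cells
Generation 1: 28 live cells
##.#...
#.#.###
#.###..
...###.
....#..
....##.
#......
#...###
###.##.
Generation 2: 30 live cells
##.#...
#.#.###
#.###..
..####.
....#..
....##.
#......
#..####
###.##.
Generation 3: 33 live cells
##.#...
#.#.###
#.###..
.#####.
....#..
....##.
#..#...
#.#####
###.##.
Generation 4: 37 live cells
##.#...
#.#.###
#.###..
.#####.
..#.#..
...###.
####...
#.#####
###.##.

Cell (2,5) at generation 4: 0 -> dead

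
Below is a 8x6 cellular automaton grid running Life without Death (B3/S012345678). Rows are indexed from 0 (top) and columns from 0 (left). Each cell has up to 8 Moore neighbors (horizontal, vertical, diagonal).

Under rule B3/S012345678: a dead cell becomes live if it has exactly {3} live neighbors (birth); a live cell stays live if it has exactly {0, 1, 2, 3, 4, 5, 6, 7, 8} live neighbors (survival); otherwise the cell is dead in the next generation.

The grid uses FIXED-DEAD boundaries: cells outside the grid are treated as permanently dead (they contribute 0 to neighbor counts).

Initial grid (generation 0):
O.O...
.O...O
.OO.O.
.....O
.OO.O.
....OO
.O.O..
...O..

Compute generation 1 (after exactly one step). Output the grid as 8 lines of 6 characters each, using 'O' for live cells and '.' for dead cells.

Simulating step by step:
Generation 0 (given above): 16 live cells
Generation 1: 25 live cells
(generation 1 grid is the final answer)

Answer: OOO...
OO.O.O
.OO.OO
....OO
.OOOO.
.O..OO
.OOO..
..OO..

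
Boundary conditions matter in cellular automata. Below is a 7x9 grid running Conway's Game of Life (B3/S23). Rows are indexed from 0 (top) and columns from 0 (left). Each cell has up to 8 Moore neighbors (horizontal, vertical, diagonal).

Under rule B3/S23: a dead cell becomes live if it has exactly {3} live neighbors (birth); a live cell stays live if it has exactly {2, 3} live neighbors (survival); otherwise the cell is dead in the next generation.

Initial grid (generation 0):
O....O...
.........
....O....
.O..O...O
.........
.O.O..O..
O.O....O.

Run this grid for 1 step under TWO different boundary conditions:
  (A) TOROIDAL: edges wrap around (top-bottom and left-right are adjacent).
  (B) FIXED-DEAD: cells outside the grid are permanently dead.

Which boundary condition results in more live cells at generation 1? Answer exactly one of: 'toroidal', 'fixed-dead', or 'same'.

Under TOROIDAL boundary, generation 1:
.O......O
.........
.........
.........
O.O......
.OO......
O.O...O.O
Population = 10

Under FIXED-DEAD boundary, generation 1:
.........
.........
.........
.........
..O......
.OO......
.OO......
Population = 5

Comparison: toroidal=10, fixed-dead=5 -> toroidal

Answer: toroidal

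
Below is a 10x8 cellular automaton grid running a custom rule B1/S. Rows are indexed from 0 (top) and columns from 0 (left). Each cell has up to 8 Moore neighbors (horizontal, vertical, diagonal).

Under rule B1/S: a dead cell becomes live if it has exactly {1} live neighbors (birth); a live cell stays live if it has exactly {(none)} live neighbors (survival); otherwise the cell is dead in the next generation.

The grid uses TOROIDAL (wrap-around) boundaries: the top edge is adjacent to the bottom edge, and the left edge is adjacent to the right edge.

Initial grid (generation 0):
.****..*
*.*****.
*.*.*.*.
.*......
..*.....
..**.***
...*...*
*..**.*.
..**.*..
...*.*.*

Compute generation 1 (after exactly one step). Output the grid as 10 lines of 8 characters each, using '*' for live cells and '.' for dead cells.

Answer: ........
........
........
....*.*.
........
........
........
........
........
........

Derivation:
Simulating step by step:
Generation 0 (given above): 34 live cells
Generation 1: 2 live cells
(generation 1 grid is the final answer)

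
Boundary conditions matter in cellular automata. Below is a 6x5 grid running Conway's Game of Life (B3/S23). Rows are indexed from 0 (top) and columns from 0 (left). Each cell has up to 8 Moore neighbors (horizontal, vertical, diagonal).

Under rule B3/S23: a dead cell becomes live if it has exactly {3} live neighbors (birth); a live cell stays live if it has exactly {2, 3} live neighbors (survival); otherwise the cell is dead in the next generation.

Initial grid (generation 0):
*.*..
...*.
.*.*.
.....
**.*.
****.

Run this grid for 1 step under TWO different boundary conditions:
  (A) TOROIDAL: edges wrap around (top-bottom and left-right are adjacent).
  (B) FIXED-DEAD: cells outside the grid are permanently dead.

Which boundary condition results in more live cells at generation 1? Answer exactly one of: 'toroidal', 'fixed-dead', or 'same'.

Under TOROIDAL boundary, generation 1:
*....
.*.**
..*..
**..*
*..*.
...*.
Population = 11

Under FIXED-DEAD boundary, generation 1:
.....
.*.*.
..*..
**...
*..*.
*..*.
Population = 9

Comparison: toroidal=11, fixed-dead=9 -> toroidal

Answer: toroidal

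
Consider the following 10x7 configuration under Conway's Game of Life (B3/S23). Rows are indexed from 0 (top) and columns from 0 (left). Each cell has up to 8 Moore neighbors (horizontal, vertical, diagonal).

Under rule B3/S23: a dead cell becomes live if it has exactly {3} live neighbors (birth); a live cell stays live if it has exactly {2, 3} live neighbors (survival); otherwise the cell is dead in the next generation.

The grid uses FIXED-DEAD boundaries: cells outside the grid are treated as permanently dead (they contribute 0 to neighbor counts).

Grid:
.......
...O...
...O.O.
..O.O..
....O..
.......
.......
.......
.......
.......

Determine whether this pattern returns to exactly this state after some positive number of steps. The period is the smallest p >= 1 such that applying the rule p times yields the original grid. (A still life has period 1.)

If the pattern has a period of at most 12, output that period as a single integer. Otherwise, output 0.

Simulating and comparing each generation to the original:
Gen 0 (original, given above): 6 live cells
Gen 1: 6 live cells, differs from original
Gen 2: 6 live cells, MATCHES original -> period = 2

Answer: 2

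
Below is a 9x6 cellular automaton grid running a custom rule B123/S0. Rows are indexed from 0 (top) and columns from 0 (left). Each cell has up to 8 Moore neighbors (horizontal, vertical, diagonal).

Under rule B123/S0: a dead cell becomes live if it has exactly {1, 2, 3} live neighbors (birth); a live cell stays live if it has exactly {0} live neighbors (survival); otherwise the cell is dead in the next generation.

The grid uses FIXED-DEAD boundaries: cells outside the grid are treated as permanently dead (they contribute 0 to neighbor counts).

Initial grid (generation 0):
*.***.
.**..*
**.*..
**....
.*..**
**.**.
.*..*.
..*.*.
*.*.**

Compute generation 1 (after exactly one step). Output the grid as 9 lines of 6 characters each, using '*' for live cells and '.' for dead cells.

Answer: .....*
......
....**
...***
...*..
......
*....*
*.....
**....

Derivation:
Simulating step by step:
Generation 0 (given above): 27 live cells
Generation 1: 12 live cells
(generation 1 grid is the final answer)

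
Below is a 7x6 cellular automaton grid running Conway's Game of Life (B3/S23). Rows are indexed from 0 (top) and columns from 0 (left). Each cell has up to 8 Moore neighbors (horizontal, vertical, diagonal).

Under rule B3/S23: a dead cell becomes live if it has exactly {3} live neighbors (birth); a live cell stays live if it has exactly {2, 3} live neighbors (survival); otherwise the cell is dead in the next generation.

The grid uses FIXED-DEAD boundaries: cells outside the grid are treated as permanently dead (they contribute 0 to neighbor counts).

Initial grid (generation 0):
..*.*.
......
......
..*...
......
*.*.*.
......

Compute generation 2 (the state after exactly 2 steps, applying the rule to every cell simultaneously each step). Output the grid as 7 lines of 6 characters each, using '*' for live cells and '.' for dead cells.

Simulating step by step:
Generation 0 (given above): 6 live cells
Generation 1: 2 live cells
......
......
......
......
.*.*..
......
......
Generation 2: 0 live cells
(generation 2 grid is the final answer)

Answer: ......
......
......
......
......
......
......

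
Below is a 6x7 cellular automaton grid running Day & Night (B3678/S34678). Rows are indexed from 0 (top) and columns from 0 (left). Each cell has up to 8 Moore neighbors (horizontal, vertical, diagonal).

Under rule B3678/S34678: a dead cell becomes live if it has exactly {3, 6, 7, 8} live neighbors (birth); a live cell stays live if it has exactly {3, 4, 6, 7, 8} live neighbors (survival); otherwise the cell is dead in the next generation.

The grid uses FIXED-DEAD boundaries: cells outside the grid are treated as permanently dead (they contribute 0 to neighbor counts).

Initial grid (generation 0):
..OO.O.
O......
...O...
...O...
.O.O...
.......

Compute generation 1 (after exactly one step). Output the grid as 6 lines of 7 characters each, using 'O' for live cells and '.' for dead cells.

Simulating step by step:
Generation 0 (given above): 8 live cells
Generation 1: 5 live cells
(generation 1 grid is the final answer)

Answer: .......
..OOO..
.......
....O..
..O....
.......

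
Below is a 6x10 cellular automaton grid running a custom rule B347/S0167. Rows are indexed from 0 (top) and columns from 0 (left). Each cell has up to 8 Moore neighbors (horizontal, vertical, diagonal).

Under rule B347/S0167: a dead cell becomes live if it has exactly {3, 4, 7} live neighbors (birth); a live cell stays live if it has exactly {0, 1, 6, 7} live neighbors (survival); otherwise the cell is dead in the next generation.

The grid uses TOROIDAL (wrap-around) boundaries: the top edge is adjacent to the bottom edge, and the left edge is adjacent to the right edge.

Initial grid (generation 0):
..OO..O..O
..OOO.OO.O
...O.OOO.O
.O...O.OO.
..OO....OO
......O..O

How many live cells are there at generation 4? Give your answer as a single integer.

Simulating step by step:
Generation 0 (given above): 25 live cells
Generation 1: 25 live cells
O...OO.OO.
O.........
O.O...O...
OOOOO....O
O..O..OO..
O.OO..OOO.
Generation 2: 21 live cells
.O.O..O...
.O...OOO.O
...O..O..O
.....OOO..
....OO..O.
.O..OO.O..
Generation 3: 25 live cells
O.OOO..OO.
OOO.O...OO
O..OO.O.OO
....O...O.
.......O..
.OOO..O...
Generation 4: 22 live cells
.OOO.O....
...O.O...O
.OO..OOO.O
...O.O.O.O
..OO......
....O..OO.
Population at generation 4: 22

Answer: 22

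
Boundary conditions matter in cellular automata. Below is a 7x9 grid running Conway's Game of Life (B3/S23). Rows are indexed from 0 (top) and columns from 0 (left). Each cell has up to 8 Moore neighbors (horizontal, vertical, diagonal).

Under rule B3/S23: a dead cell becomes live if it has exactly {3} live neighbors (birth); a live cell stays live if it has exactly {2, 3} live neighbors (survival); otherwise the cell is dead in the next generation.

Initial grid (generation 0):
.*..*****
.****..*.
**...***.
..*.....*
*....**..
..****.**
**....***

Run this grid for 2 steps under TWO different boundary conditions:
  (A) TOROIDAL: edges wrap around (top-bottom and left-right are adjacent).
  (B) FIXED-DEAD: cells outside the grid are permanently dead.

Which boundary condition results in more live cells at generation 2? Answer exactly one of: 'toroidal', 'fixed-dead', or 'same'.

Answer: fixed-dead

Derivation:
Under TOROIDAL boundary, generation 2:
.........
...*..*..
....*****
....*...*
***.**...
*..***...
..*.*....
Population = 20

Under FIXED-DEAD boundary, generation 2:
....****.
...*.....
....****.
*...*...*
*.*.**.*.
*.......*
.*...*.*.
Population = 22

Comparison: toroidal=20, fixed-dead=22 -> fixed-dead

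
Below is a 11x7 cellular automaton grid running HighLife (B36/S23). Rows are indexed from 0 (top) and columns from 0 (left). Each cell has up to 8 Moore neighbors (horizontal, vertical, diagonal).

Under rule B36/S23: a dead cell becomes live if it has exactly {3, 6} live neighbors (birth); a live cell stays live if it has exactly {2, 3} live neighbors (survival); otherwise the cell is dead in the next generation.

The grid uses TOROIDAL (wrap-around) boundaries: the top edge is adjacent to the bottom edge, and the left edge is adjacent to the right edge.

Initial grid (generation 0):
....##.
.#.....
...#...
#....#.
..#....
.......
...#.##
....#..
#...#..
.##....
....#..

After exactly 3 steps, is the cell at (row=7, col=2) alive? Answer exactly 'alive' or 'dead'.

Simulating step by step:
Generation 0 (given above): 16 live cells
Generation 1: 15 live cells
....##.
....#..
.......
.......
.......
.......
....##.
...##.#
.#.#...
.#.#...
...###.
Generation 2: 13 live cells
.......
....##.
.......
.......
.......
.......
...###.
..##...
#..#...
...#...
..##.#.
Generation 3: 13 live cells
...#.#.
.......
.......
.......
.......
....#..
..###..
..#....
...##..
...#...
..###..

Cell (7,2) at generation 3: 1 -> alive

Answer: alive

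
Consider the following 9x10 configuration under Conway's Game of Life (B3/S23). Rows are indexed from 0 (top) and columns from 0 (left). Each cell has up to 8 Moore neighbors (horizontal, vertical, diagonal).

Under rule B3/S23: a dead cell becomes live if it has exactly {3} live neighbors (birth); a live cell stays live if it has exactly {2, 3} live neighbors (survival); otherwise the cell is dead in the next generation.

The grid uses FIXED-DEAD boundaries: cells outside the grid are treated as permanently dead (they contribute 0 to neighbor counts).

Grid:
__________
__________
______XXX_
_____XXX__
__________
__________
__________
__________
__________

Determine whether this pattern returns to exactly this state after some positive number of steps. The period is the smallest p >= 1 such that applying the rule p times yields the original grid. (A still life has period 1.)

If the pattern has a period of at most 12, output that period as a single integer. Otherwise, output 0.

Simulating and comparing each generation to the original:
Gen 0 (original, given above): 6 live cells
Gen 1: 6 live cells, differs from original
Gen 2: 6 live cells, MATCHES original -> period = 2

Answer: 2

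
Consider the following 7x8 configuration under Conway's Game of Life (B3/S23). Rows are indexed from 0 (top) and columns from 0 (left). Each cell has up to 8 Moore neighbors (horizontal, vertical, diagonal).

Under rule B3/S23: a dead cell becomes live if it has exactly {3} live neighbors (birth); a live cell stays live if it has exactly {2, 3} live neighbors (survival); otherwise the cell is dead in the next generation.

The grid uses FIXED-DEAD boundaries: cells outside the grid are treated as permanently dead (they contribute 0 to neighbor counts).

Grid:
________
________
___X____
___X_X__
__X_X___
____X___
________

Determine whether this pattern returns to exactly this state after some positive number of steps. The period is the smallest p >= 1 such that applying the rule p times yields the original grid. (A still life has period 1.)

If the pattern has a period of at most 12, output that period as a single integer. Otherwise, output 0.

Answer: 2

Derivation:
Simulating and comparing each generation to the original:
Gen 0 (original, given above): 6 live cells
Gen 1: 6 live cells, differs from original
Gen 2: 6 live cells, MATCHES original -> period = 2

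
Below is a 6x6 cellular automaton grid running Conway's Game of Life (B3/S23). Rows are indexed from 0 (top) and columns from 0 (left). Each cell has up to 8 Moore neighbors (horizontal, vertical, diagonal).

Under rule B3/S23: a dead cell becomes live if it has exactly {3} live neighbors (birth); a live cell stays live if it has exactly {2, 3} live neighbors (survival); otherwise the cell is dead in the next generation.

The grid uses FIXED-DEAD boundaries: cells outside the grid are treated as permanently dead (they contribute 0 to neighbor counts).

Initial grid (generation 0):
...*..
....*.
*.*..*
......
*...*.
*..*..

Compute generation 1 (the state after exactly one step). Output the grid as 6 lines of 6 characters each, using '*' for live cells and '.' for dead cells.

Answer: ......
...**.
......
.*....
......
......

Derivation:
Simulating step by step:
Generation 0 (given above): 9 live cells
Generation 1: 3 live cells
(generation 1 grid is the final answer)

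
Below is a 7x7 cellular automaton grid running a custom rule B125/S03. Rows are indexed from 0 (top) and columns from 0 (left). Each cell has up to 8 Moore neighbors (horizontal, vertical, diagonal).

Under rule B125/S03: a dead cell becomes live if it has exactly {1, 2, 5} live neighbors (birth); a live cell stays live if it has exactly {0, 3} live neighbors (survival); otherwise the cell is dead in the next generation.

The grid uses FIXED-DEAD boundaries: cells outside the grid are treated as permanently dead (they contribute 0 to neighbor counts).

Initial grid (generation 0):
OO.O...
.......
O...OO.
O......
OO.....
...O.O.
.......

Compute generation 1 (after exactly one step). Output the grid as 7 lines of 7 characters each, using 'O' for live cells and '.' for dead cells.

Answer: ..OOO..
..OO.OO
.O.O..O
O.OOOOO
..OOOOO
OOOOOOO
..OOOOO

Derivation:
Simulating step by step:
Generation 0 (given above): 11 live cells
Generation 1: 33 live cells
(generation 1 grid is the final answer)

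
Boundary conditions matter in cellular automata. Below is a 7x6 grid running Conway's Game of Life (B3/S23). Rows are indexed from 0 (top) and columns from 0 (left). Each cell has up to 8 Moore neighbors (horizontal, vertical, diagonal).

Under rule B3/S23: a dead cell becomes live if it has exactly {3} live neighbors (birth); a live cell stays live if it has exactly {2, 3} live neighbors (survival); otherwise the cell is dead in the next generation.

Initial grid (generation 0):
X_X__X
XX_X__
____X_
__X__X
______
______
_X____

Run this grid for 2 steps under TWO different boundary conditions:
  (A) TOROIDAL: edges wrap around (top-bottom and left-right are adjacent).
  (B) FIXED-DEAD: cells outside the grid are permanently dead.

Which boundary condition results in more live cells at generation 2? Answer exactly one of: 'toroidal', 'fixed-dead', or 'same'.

Answer: toroidal

Derivation:
Under TOROIDAL boundary, generation 2:
____XX
______
______
XXXXXX
______
______
XX____
Population = 10

Under FIXED-DEAD boundary, generation 2:
X_X___
X___X_
X___X_
__XX__
______
______
______
Population = 8

Comparison: toroidal=10, fixed-dead=8 -> toroidal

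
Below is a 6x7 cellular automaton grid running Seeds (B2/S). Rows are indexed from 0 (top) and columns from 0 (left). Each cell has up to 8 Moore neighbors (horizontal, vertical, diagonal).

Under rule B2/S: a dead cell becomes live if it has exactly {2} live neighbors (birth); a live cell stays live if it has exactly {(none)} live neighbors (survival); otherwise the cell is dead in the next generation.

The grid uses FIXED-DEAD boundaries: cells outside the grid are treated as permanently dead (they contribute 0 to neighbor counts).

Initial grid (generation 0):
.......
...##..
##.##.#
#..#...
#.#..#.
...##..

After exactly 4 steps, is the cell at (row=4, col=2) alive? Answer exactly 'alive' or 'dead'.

Simulating step by step:
Generation 0 (given above): 14 live cells
Generation 1: 8 live cells
...##..
##.....
.......
......#
.......
.##..#.
Generation 2: 12 live cells
###....
..###..
##.....
.......
.##..##
.......
Generation 3: 8 live cells
....#..
.......
....#..
.....##
.......
.##..##
Generation 4: 8 live cells
.......
...###.
......#
....#..
.##.#..
.......

Cell (4,2) at generation 4: 1 -> alive

Answer: alive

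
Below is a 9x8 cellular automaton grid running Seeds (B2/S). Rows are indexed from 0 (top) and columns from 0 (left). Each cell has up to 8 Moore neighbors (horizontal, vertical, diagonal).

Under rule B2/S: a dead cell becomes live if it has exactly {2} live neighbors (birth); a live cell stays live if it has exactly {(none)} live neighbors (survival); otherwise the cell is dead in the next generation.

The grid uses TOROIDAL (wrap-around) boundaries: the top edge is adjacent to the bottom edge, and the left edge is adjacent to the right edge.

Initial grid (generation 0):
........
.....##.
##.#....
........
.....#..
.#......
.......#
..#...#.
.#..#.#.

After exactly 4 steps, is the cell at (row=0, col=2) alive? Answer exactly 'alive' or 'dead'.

Simulating step by step:
Generation 0 (given above): 13 live cells
Generation 1: 28 live cells
....#..#
###.#..#
..#.####
###.#...
........
#.....#.
###...#.
##.#....
..##...#
Generation 2: 11 live cells
.....#..
........
........
........
..##.#..
..#..#..
...#.#..
....#.#.
......#.
Generation 3: 12 live cells
......#.
........
........
..###...
.#....#.
.#......
..#.....
...#...#
....#..#
Generation 4: 20 live cells
.....#.#
........
..#.#...
.#...#..
#...##..
#.......
##.#....
#.#.#.#.
#..#.#..

Cell (0,2) at generation 4: 0 -> dead

Answer: dead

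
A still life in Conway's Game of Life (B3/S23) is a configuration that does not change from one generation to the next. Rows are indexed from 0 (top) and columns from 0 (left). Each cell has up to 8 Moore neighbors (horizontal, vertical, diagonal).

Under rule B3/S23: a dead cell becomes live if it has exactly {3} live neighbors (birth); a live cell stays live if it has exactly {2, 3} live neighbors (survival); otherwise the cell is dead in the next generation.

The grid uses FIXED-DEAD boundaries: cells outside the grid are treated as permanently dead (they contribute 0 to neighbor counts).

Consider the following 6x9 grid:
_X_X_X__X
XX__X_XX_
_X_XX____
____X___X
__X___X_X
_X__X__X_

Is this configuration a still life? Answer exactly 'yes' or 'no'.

Answer: no

Derivation:
Compute generation 1 and compare to generation 0 (given above):
Generation 1:
XXX_XXXX_
XX____XX_
XXXXX__X_
__X_XX_X_
___X_X__X
_______X_
Cell (0,0) differs: gen0=0 vs gen1=1 -> NOT a still life.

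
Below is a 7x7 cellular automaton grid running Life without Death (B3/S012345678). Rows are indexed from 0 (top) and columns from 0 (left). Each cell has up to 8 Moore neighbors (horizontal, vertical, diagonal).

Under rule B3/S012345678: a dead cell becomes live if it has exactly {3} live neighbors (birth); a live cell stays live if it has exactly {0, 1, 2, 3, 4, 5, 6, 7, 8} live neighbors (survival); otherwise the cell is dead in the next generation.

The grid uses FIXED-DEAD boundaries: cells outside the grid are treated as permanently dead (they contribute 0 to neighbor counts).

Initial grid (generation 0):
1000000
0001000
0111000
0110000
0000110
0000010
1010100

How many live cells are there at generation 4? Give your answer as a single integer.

Answer: 34

Derivation:
Simulating step by step:
Generation 0 (given above): 13 live cells
Generation 1: 16 live cells
1000000
0101000
0111000
0110100
0000110
0001010
1010100
Generation 2: 22 live cells
1000000
1101000
1111100
0110110
0010110
0001010
1011100
Generation 3: 29 live cells
1100000
1101100
1111110
1110110
0110111
0101010
1011100
Generation 4: 34 live cells
1110000
1101110
1111110
1110110
0110111
1101011
1111100
Population at generation 4: 34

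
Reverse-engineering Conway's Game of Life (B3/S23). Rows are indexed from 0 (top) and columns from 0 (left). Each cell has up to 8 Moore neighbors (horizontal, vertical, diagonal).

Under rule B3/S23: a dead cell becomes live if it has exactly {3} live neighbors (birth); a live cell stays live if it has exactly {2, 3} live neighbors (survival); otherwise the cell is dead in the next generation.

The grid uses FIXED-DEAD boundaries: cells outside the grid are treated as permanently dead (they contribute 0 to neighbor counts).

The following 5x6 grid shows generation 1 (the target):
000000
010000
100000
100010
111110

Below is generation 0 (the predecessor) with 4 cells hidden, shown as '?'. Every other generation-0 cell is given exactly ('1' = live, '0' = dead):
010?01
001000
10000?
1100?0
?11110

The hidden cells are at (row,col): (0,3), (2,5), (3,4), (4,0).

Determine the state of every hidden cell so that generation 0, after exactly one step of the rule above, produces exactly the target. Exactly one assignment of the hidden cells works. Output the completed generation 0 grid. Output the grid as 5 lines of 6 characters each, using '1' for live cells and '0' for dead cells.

Answer: 010001
001000
100000
110010
011110

Derivation:
Hidden generation-0 cells (in order): (0,3), (2,5), (3,4), (4,0).
A hidden cell only influences target cells in its own 3x3 neighborhood. Try each of the 2^4 = 16 assignments, step the completed generation 0 forward once under B3/S23, and compare with the target:
  (0,3)=0 (2,5)=0 (3,4)=0 (4,0)=0 -> step gives (3,3)='1' but target has '0' -> reject
  (0,3)=0 (2,5)=0 (3,4)=0 (4,0)=1 -> step gives (3,0)='0' but target has '1' -> reject
  (0,3)=0 (2,5)=0 (3,4)=1 (4,0)=0 -> step reproduces the target at every cell -> ACCEPT
  (0,3)=0 (2,5)=0 (3,4)=1 (4,0)=1 -> step gives (3,0)='0' but target has '1' -> reject
  (0,3)=0 (2,5)=1 (3,4)=0 (4,0)=0 -> step gives (3,3)='1' but target has '0' -> reject
  (0,3)=0 (2,5)=1 (3,4)=0 (4,0)=1 -> step gives (3,0)='0' but target has '1' -> reject
  (0,3)=0 (2,5)=1 (3,4)=1 (4,0)=0 -> step gives (3,5)='1' but target has '0' -> reject
  (0,3)=0 (2,5)=1 (3,4)=1 (4,0)=1 -> step gives (3,0)='0' but target has '1' -> reject
  (0,3)=1 (2,5)=0 (3,4)=0 (4,0)=0 -> step gives (0,2)='1' but target has '0' -> reject
  (0,3)=1 (2,5)=0 (3,4)=0 (4,0)=1 -> step gives (0,2)='1' but target has '0' -> reject
  (0,3)=1 (2,5)=0 (3,4)=1 (4,0)=0 -> step gives (0,2)='1' but target has '0' -> reject
  (0,3)=1 (2,5)=0 (3,4)=1 (4,0)=1 -> step gives (0,2)='1' but target has '0' -> reject
  (0,3)=1 (2,5)=1 (3,4)=0 (4,0)=0 -> step gives (0,2)='1' but target has '0' -> reject
  (0,3)=1 (2,5)=1 (3,4)=0 (4,0)=1 -> step gives (0,2)='1' but target has '0' -> reject
  (0,3)=1 (2,5)=1 (3,4)=1 (4,0)=0 -> step gives (0,2)='1' but target has '0' -> reject
  (0,3)=1 (2,5)=1 (3,4)=1 (4,0)=1 -> step gives (0,2)='1' but target has '0' -> reject
Unique solution: (0,3)=dead, (2,5)=dead, (3,4)=live, (4,0)=dead.
Check: live-neighbor counts of every cell in the completed generation 0:
112110
231111
242211
344422
333322
Applying B3/S23 to generation 0 with these counts gives:
000000
010000
100000
100010
111110
which matches the target exactly.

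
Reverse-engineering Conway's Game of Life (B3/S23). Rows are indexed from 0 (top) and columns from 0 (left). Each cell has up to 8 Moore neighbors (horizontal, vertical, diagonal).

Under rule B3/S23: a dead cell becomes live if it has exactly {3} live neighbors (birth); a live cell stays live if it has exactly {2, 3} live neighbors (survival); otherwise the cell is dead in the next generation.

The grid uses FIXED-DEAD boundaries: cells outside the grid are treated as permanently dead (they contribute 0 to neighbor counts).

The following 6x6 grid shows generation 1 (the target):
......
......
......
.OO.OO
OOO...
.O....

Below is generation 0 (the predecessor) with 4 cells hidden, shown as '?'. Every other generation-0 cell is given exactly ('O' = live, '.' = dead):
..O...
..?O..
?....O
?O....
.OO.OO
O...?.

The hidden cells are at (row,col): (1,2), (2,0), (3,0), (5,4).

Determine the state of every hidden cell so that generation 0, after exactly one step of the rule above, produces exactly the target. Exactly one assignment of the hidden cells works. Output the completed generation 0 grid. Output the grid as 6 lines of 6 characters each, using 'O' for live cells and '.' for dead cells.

Answer: ..O...
...O..
.....O
.O....
.OO.OO
O.....

Derivation:
Hidden generation-0 cells (in order): (1,2), (2,0), (3,0), (5,4).
A hidden cell only influences target cells in its own 3x3 neighborhood. Try each of the 2^4 = 16 assignments, step the completed generation 0 forward once under B3/S23, and compare with the target:
  (1,2)=. (2,0)=. (3,0)=. (5,4)=. -> step reproduces the target at every cell -> ACCEPT
  (1,2)=. (2,0)=. (3,0)=. (5,4)=O -> step gives (4,3)='O' but target has '.' -> reject
  (1,2)=. (2,0)=. (3,0)=O (5,4)=. -> step gives (3,0)='O' but target has '.' -> reject
  (1,2)=. (2,0)=. (3,0)=O (5,4)=O -> step gives (3,0)='O' but target has '.' -> reject
  (1,2)=. (2,0)=O (3,0)=. (5,4)=. -> step gives (3,0)='O' but target has '.' -> reject
  (1,2)=. (2,0)=O (3,0)=. (5,4)=O -> step gives (3,0)='O' but target has '.' -> reject
  (1,2)=. (2,0)=O (3,0)=O (5,4)=. -> step gives (2,0)='O' but target has '.' -> reject
  (1,2)=. (2,0)=O (3,0)=O (5,4)=O -> step gives (2,0)='O' but target has '.' -> reject
  (1,2)=O (2,0)=. (3,0)=. (5,4)=. -> step gives (0,2)='O' but target has '.' -> reject
  (1,2)=O (2,0)=. (3,0)=. (5,4)=O -> step gives (0,2)='O' but target has '.' -> reject
  (1,2)=O (2,0)=. (3,0)=O (5,4)=. -> step gives (0,2)='O' but target has '.' -> reject
  (1,2)=O (2,0)=. (3,0)=O (5,4)=O -> step gives (0,2)='O' but target has '.' -> reject
  (1,2)=O (2,0)=O (3,0)=. (5,4)=. -> step gives (0,2)='O' but target has '.' -> reject
  (1,2)=O (2,0)=O (3,0)=. (5,4)=O -> step gives (0,2)='O' but target has '.' -> reject
  (1,2)=O (2,0)=O (3,0)=O (5,4)=. -> step gives (0,2)='O' but target has '.' -> reject
  (1,2)=O (2,0)=O (3,0)=O (5,4)=O -> step gives (0,2)='O' but target has '.' -> reject
Unique solution: (1,2)=dead, (2,0)=dead, (3,0)=dead, (5,4)=dead.
Check: live-neighbor counts of every cell in the completed generation 0:
011210
012121
112120
223233
332211
132222
Applying B3/S23 to generation 0 with these counts gives:
......
......
......
.OO.OO
OOO...
.O....
which matches the target exactly.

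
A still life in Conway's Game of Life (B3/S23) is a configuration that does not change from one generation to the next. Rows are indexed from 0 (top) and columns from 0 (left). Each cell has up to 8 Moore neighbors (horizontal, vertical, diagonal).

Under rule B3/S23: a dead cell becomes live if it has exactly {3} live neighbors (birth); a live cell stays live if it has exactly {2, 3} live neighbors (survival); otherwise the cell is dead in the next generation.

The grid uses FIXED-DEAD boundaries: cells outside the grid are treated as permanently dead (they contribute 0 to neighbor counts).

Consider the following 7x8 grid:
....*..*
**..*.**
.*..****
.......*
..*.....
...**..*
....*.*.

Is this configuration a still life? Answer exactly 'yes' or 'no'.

Compute generation 1 and compare to generation 0 (given above):
Generation 1:
.....***
**.**...
**..*...
.....*.*
...*....
...***..
...***..
Cell (0,4) differs: gen0=1 vs gen1=0 -> NOT a still life.

Answer: no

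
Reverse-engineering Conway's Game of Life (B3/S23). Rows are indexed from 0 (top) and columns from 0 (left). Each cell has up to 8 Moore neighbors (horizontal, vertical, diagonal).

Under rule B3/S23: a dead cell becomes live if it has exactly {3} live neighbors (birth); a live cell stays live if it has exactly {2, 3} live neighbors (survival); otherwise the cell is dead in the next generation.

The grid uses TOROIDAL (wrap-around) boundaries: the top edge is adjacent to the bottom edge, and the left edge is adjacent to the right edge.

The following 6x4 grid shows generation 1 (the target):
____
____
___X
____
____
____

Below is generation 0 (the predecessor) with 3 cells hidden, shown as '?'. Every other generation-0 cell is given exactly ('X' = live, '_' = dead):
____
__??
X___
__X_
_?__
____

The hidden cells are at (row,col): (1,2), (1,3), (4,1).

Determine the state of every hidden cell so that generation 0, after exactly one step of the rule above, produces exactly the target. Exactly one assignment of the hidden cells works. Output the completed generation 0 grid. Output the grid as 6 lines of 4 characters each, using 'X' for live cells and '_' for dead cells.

Answer: ____
___X
X___
__X_
____
____

Derivation:
Hidden generation-0 cells (in order): (1,2), (1,3), (4,1).
A hidden cell only influences target cells in its own 3x3 neighborhood. Try each of the 2^3 = 8 assignments, step the completed generation 0 forward once under B3/S23, and compare with the target:
  (1,2)=_ (1,3)=_ (4,1)=_ -> step gives (2,3)='_' but target has 'X' -> reject
  (1,2)=_ (1,3)=_ (4,1)=X -> step gives (2,3)='_' but target has 'X' -> reject
  (1,2)=_ (1,3)=X (4,1)=_ -> step reproduces the target at every cell -> ACCEPT
  (1,2)=_ (1,3)=X (4,1)=X -> step gives (3,1)='X' but target has '_' -> reject
  (1,2)=X (1,3)=_ (4,1)=_ -> step gives (2,1)='X' but target has '_' -> reject
  (1,2)=X (1,3)=_ (4,1)=X -> step gives (2,1)='X' but target has '_' -> reject
  (1,2)=X (1,3)=X (4,1)=_ -> step gives (1,3)='X' but target has '_' -> reject
  (1,2)=X (1,3)=X (4,1)=X -> step gives (1,3)='X' but target has '_' -> reject
Unique solution: (1,2)=dead, (1,3)=live, (4,1)=dead.
Check: live-neighbor counts of every cell in the completed generation 0:
1011
2111
1223
1202
0111
0000
Applying B3/S23 to generation 0 with these counts gives:
____
____
___X
____
____
____
which matches the target exactly.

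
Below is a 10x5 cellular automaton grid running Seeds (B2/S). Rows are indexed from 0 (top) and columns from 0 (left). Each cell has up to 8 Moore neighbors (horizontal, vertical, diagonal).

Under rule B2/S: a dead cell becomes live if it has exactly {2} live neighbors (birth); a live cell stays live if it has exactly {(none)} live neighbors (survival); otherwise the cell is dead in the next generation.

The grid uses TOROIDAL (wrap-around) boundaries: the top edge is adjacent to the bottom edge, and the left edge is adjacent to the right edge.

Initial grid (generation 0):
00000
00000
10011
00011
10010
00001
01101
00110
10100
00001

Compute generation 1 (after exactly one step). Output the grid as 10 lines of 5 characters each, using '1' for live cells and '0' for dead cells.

Simulating step by step:
Generation 0 (given above): 16 live cells
Generation 1: 8 live cells
(generation 1 grid is the final answer)

Answer: 00000
10010
00100
01000
00100
00000
00000
00000
00000
11010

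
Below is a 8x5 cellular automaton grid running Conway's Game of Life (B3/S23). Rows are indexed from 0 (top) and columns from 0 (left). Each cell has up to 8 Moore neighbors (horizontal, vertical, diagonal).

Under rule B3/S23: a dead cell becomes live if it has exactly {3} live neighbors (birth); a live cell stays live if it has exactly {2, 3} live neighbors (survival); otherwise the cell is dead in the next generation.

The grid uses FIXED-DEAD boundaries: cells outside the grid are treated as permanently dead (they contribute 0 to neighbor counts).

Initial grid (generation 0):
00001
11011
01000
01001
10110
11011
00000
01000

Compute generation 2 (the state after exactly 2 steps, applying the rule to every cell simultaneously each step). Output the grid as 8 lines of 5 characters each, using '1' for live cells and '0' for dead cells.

Simulating step by step:
Generation 0 (given above): 16 live cells
Generation 1: 21 live cells
00011
11111
01011
11010
10000
11011
11100
00000
Generation 2: 15 live cells
(generation 2 grid is the final answer)

Answer: 01001
11000
00000
11011
00011
00010
10110
01000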